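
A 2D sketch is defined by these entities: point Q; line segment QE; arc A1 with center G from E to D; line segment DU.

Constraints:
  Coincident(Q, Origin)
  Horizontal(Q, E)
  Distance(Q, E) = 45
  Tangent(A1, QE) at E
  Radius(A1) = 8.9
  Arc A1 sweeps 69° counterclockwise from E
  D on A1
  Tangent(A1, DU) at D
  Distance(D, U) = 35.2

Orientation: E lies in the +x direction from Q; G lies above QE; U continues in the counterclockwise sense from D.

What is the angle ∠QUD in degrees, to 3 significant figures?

38.7°

Q is at the origin; QE is horizontal with |QE| = 45.0 and E on the +x side, so E = (45.0, 0.00). Since A1 is tangent to QE there, GE ⟂ QE, so G = E + (0, 8.9) = (45.0, 8.90). On A1, E sits at bearing -90° from G; a 69° counterclockwise sweep puts D at bearing -21°, so D = G + 8.9·(cos -21°, sin -21°) = (53.3, 5.71). The tangent condition forces GD to be normal to DU, so DU runs along (−sin -21°, cos -21°); with |DU| = 35.2, U = (65.9, 38.6). Then cos ∠QUD = UQ·UD / (|UQ||UD|), giving 38.7°.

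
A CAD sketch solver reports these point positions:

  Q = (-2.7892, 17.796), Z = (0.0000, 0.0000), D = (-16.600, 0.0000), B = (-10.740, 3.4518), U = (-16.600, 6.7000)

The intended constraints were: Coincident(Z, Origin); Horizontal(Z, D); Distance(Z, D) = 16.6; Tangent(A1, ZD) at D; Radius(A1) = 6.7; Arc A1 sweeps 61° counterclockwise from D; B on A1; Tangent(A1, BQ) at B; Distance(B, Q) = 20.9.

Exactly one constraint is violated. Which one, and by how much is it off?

Distance(B, Q) = 20.9 — off by 4.50.

Z = (0.00, 0.00) ✓; Z.y = 0.00, D.y = 0.00 ✓; |ZD| = 16.60 ✓; ∠(UD, DZ) = 90.00° ✓; |UD| = 6.700 ✓; bearing(U→B) − bearing(U→D) = 61.00° ✓; |UB| = 6.700 ✓; ∠(UB, BQ) = 90.00° ✓; |BQ| = 16.40 ✗.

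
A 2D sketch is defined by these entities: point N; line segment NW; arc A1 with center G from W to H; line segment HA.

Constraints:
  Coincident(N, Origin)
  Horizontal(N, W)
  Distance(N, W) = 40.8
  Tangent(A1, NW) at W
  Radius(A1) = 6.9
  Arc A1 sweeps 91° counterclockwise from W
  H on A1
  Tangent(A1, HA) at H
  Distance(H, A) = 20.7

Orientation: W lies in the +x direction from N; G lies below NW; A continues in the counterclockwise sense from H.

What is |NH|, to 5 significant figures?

34.620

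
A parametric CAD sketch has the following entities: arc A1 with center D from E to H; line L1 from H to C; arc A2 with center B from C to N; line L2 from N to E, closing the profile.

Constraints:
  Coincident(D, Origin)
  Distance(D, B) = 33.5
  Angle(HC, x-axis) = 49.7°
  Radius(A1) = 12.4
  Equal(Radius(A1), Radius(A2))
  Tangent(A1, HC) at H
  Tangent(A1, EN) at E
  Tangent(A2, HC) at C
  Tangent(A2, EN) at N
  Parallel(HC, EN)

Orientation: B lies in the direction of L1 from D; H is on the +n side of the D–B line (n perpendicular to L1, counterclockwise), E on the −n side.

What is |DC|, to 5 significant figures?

35.721

The slot axis is L1's direction at 49.7°, so u = (cos 49.7°, sin 49.7°) = (0.64679, 0.76267) and n = (−sin 49.7°, cos 49.7°) = (-0.76267, 0.64679). D is at the origin and B lies 33.5 along u from D, so B = 33.5·u = (21.667, 25.549). Tangency of A1 to both parallel lines with radius 12.4 puts H and E at D ± 12.4·n: H = (-9.4571, 8.0202), E = (9.4571, -8.0202). Equal radii place C and N the same way about B: C = B + 12.4·n = (12.210, 33.570), N = B − 12.4·n = (31.125, 17.529). Then |DC| = |C − D| = 35.721.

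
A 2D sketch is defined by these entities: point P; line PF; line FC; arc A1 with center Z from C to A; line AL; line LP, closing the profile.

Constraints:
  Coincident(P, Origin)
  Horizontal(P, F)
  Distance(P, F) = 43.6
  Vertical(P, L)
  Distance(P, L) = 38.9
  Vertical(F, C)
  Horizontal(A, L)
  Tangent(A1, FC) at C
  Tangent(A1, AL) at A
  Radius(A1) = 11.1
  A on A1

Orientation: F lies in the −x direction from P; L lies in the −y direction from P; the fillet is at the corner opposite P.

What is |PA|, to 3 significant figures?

50.7

The virtual corner opposite P is at (-43.6, -38.9). A1 meets FC tangentially, so ZC is at right angles to FC and A1 meets AL tangentially, so ZA is at right angles to AL, with radius 11.1, so the center Z sits 11.1 in from both sides at Z = (-32.5, -27.8). That places the tangent points at C = (-43.6, -27.8) on FC and A = (-32.5, -38.9) on AL. Then |PA| = |A − P| = 50.7.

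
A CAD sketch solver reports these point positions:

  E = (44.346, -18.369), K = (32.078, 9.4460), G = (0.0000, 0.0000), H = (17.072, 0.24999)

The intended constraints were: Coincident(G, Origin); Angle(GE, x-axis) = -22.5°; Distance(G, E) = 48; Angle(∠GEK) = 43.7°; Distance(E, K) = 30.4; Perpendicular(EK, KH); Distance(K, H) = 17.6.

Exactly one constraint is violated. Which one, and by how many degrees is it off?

Perpendicular(EK, KH) — off by 7.70°.

G = (0.00, 0.00) ✓; GE at -22.50° ✓; |GE| = 48.00 ✓; ∠GEK = 43.70° ✓; |EK| = 30.40 ✓; ∠(EK, KH) = 97.70° ✗; |KH| = 17.60 ✓.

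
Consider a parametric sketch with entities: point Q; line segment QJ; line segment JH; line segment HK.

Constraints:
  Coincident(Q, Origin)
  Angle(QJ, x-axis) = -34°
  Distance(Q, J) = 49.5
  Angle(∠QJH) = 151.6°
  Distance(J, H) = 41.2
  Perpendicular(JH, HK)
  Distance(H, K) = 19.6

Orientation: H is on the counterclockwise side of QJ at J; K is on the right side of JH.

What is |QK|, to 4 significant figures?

95.09

Q is at the origin; QJ runs at -34.0° with length 49.5, so J = 49.5·(cos -34.0°, sin -34.0°) = (41.04, -27.68). ∠QJH = 151.6°, so JH runs at -34.0° + (180° − 151.6°) = -5.600° from the x-axis; with |JH| = 41.2, H = J + 41.2·(cos -5.600°, sin -5.600°) = (82.04, -31.70). The perpendicularity gives HK at right angles to JH; with |HK| = 19.6 on the right of JH, K = H + 19.6·(-0.09758, -0.9952) = (80.13, -51.21). Then |QK| = |K − Q| = 95.09.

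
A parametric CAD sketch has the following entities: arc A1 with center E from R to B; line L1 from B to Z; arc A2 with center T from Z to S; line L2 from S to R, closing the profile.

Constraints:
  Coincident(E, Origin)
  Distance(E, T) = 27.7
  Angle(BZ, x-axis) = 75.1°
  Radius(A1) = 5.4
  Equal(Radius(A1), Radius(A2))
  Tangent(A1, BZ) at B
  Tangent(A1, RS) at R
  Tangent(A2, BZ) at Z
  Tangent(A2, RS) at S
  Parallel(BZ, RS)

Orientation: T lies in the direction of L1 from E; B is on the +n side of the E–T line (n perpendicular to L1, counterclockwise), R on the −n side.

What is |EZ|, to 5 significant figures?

28.221

Tangency of A1 to both parallel lines with radius 5.4 puts B and R at E ± 5.4·n: B = (-5.2184, 1.3885), R = (5.2184, -1.3885). Equal radii place Z and S the same way about T: Z = T + 5.4·n = (1.9041, 28.157), S = T − 5.4·n = (12.341, 25.380). Then |EZ| = |Z − E| = 28.221.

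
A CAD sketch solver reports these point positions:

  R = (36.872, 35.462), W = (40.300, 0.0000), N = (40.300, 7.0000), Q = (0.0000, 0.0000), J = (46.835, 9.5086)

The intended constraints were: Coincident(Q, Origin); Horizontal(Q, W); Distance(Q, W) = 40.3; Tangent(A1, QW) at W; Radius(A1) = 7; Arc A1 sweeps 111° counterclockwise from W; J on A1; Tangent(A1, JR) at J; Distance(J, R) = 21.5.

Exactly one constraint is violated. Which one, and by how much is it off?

Distance(J, R) = 21.5 — off by 6.30.

Q = (0.00, 0.00) ✓; Q.y = 0.00, W.y = 0.00 ✓; |QW| = 40.30 ✓; ∠(NW, WQ) = 90.00° ✓; |NW| = 7.000 ✓; bearing(N→J) − bearing(N→W) = 111.0° ✓; |NJ| = 7.000 ✓; ∠(NJ, JR) = 90.00° ✓; |JR| = 27.80 ✗.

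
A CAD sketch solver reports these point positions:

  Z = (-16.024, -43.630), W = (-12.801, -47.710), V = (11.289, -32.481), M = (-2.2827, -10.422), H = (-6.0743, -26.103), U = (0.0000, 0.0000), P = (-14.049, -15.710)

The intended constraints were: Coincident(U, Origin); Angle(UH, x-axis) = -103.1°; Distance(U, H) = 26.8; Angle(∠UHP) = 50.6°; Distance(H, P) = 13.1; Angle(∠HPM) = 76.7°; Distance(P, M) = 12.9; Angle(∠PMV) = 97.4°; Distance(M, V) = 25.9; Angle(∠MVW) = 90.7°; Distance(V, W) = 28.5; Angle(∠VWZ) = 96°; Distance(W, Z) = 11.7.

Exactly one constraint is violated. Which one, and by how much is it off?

Distance(W, Z) = 11.7 — off by 6.50.

U = (0.00, 0.00) ✓; UH at -103.1° ✓; |UH| = 26.80 ✓; ∠UHP = 50.60° ✓; |HP| = 13.10 ✓; ∠HPM = 76.70° ✓; |PM| = 12.90 ✓; ∠PMV = 97.40° ✓; |MV| = 25.90 ✓; ∠MVW = 90.70° ✓; |VW| = 28.50 ✓; ∠VWZ = 96.01° ✓; |WZ| = 5.199 ✗.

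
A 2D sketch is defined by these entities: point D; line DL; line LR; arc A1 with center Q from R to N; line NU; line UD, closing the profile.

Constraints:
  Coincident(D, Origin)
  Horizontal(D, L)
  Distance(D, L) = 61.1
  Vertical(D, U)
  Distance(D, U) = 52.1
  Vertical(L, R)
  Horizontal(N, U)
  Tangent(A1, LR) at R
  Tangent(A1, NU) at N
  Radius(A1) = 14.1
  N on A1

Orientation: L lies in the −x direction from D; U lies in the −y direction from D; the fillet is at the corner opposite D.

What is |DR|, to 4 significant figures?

71.95

D is at the origin; D and L share the same y with |DL| = 61.1 and L on the −x side, so L = (-61.10, 0.000). DU is vertical with |DU| = 52.1 and U on the −y side, so U = (0.000, -52.10). The virtual corner opposite D is at (-61.10, -52.10). A1 meets LR tangentially, so QR is at right angles to LR and A1 meets NU tangentially, so QN is at right angles to NU, with radius 14.1, so the center Q sits 14.1 in from both sides at Q = (-47.00, -38.00). That places the tangent points at R = (-61.10, -38.00) on LR and N = (-47.00, -52.10) on NU. Then |DR| = |R − D| = 71.95.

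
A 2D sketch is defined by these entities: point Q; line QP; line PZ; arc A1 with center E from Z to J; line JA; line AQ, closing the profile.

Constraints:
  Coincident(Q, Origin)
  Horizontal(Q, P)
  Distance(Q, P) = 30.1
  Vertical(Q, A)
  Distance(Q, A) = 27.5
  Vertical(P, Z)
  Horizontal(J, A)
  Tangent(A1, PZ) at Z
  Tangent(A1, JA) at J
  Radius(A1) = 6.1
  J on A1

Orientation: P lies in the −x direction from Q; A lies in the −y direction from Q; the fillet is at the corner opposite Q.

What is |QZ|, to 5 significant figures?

36.932

The virtual corner opposite Q is at (-30.100, -27.500). A1 meets PZ tangentially, so EZ is at right angles to PZ and since A1 is tangent to JA there, EJ ⟂ JA, with radius 6.1, so the center E sits 6.1 in from both sides at E = (-24.000, -21.400). That places the tangent points at Z = (-30.100, -21.400) on PZ and J = (-24.000, -27.500) on JA. Then |QZ| = |Z − Q| = 36.932.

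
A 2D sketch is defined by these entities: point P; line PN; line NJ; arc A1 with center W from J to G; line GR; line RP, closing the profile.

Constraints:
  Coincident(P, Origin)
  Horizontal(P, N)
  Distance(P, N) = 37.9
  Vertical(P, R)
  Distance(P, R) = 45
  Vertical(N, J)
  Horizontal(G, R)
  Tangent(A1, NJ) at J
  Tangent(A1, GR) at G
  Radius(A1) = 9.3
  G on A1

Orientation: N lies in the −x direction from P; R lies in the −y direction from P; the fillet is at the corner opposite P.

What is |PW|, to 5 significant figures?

45.743

PR is vertical with |PR| = 45.0 and R on the −y side, so R = (0.0000, -45.000). The virtual corner opposite P is at (-37.900, -45.000). Tangency of A1 to NJ means the radius WJ is perpendicular to NJ and tangency of A1 to GR means the radius WG is perpendicular to GR, with radius 9.3, so the center W sits 9.3 in from both sides at W = (-28.600, -35.700). Then |PW| = |W − P| = 45.743.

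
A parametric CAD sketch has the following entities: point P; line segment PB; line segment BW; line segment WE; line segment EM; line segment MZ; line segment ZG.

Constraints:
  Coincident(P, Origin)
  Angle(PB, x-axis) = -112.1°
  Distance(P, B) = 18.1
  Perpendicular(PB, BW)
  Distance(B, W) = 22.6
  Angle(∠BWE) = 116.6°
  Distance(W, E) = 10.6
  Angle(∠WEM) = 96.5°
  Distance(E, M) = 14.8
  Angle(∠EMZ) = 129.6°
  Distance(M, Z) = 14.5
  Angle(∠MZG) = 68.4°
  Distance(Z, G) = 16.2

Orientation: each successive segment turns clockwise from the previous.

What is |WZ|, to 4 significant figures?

25.25

P is at the origin; PB runs at -112.1° with length 18.1, so B = (-6.810, -16.77). PB ⟂ BW, so BW runs at 157.9°; with |BW| = 22.6, W = (-27.75, -8.267). ∠BWE = 116.6° gives WE at 94.50° from the x-axis; with |WE| = 10.6, E = (-28.58, 2.300). ∠WEM = 96.5° gives EM at 11.00° from the x-axis; with |EM| = 14.8, M = (-14.05, 5.124). ∠EMZ = 129.6° gives MZ at -39.40° from the x-axis; with |MZ| = 14.5, Z = (-2.848, -4.080). Then |WZ| = |Z − W| = 25.25.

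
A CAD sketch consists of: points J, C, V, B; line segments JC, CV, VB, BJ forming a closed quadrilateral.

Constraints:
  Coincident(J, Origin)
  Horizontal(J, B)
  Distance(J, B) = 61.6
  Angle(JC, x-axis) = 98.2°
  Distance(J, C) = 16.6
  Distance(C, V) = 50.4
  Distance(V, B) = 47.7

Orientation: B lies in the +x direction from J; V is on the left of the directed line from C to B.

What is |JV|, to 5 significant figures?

58.987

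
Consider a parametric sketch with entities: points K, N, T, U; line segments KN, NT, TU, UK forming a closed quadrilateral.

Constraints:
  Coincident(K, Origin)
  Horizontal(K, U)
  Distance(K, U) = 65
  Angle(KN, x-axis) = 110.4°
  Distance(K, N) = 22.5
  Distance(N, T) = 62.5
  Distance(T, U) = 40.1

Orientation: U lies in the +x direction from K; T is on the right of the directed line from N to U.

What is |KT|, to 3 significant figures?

42.4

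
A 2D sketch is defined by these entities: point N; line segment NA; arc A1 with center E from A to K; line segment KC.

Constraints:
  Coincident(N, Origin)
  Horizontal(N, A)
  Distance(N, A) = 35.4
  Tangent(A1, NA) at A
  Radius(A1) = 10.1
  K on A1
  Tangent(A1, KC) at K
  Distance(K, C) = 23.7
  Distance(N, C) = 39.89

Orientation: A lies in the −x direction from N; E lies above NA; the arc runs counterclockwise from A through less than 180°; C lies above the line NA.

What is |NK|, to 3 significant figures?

26.9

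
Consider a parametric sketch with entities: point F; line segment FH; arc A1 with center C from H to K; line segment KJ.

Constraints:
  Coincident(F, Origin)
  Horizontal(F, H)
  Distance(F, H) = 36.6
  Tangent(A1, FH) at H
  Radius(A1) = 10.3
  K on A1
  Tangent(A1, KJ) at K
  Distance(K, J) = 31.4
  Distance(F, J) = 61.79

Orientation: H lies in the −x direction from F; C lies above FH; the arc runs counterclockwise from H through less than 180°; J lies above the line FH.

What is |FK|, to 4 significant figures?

32.18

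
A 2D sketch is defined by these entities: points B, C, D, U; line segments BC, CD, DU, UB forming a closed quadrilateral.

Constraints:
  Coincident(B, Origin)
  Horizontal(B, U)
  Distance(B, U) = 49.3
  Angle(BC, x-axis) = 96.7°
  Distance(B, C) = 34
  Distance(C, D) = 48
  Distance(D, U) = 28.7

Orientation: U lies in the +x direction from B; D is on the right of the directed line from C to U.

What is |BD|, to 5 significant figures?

22.551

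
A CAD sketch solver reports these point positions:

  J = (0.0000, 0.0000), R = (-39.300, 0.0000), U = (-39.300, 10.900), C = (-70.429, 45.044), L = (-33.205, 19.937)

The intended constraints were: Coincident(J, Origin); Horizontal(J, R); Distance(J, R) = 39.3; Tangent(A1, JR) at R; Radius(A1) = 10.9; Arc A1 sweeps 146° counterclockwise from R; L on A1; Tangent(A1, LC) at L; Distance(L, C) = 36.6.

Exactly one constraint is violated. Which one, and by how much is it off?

Distance(L, C) = 36.6 — off by 8.30.

J = (0.00, 0.00) ✓; J.y = 0.00, R.y = 0.00 ✓; |JR| = 39.30 ✓; ∠(UR, RJ) = 90.00° ✓; |UR| = 10.90 ✓; bearing(U→L) − bearing(U→R) = 146.0° ✓; |UL| = 10.90 ✓; ∠(UL, LC) = 90.00° ✓; |LC| = 44.90 ✗.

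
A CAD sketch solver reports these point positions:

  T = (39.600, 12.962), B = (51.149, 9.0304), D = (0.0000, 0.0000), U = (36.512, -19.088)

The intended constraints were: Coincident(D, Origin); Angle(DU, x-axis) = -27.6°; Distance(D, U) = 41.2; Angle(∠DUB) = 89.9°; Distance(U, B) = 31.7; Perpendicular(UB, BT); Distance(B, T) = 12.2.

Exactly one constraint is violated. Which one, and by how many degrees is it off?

Perpendicular(UB, BT) — off by 8.70°.

D = (0.00, 0.00) ✓; DU at -27.60° ✓; |DU| = 41.20 ✓; ∠DUB = 89.90° ✓; |UB| = 31.70 ✓; ∠(UB, BT) = 98.70° ✗; |BT| = 12.20 ✓.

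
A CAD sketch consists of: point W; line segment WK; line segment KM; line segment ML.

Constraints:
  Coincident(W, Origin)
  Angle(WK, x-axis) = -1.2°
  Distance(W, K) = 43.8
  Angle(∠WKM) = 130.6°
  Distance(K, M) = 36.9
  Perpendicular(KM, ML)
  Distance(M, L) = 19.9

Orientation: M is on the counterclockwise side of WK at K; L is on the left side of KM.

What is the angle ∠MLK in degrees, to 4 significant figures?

61.66°

W is at the origin; WK runs at -1.2° with length 43.8, so K = 43.8·(cos -1.2°, sin -1.2°) = (43.79, -0.9173). ∠WKM = 130.6°, so KM runs at -1.2° + (180° − 130.6°) = 48.20° from the x-axis; with |KM| = 36.9, M = K + 36.9·(cos 48.20°, sin 48.20°) = (68.39, 26.59). KM ⟂ ML; with |ML| = 19.9 on the left of KM, L = M + 19.9·(-0.7455, 0.6665) = (53.55, 39.85). Then cos ∠MLK = LM·LK / (|LM||LK|), giving 61.66°.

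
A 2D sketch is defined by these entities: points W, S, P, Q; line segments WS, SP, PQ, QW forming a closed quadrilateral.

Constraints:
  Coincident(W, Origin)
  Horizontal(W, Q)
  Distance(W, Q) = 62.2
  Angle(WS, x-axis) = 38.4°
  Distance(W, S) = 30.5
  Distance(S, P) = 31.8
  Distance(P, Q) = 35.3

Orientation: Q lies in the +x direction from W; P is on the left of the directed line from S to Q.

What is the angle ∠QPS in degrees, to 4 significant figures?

78.91°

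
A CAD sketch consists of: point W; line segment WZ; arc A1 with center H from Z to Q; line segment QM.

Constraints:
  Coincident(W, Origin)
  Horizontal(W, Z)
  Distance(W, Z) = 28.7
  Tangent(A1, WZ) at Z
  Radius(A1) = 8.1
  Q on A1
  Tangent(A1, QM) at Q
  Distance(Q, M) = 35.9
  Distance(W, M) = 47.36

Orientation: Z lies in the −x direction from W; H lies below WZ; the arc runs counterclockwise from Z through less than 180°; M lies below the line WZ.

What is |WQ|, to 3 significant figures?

37.8

W is at the origin; WZ is horizontal with |WZ| = 28.7 and Z on the −x side, so Z = (-28.7, 0.00). A1 meets WZ tangentially, so HZ is at right angles to WZ, so H = Z + (0, -8.1) = (-28.7, -8.10). Since HQ ⟂ QM (tangency), |HM| = √(8.1² + 35.9²) = 36.8 regardless of where Q sits on A1. So M lies on both circle(W, 47.36) and circle(H, 36.8); the below-WZ intersection is M = (-18.7, -43.5). Q is the foot of the tangent from M: Q = (-35.8, -12.0).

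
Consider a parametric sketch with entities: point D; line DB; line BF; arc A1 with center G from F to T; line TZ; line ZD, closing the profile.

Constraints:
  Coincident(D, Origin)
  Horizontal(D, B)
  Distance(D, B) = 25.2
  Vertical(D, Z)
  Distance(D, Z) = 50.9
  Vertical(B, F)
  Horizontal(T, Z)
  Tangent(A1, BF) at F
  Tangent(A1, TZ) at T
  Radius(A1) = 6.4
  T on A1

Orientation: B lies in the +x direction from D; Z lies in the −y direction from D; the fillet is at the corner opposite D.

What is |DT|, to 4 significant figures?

54.26

The virtual corner opposite D is at (25.20, -50.90). Tangency of A1 to BF means the radius GF is perpendicular to BF and since A1 is tangent to TZ there, GT ⟂ TZ, with radius 6.4, so the center G sits 6.4 in from both sides at G = (18.80, -44.50). That places the tangent points at F = (25.20, -44.50) on BF and T = (18.80, -50.90) on TZ. Then |DT| = |T − D| = 54.26.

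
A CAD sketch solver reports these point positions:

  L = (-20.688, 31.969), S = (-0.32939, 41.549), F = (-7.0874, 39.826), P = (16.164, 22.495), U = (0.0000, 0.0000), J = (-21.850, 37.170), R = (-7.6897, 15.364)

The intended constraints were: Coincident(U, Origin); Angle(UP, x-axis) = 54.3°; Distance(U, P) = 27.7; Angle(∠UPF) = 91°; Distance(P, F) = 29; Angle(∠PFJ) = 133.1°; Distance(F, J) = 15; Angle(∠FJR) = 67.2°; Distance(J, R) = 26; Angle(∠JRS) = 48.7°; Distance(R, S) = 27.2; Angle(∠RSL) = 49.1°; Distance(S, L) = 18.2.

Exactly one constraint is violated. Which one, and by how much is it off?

Distance(S, L) = 18.2 — off by 4.30.

U = (0.00, 0.00) ✓; UP at 54.30° ✓; |UP| = 27.70 ✓; ∠UPF = 91.00° ✓; |PF| = 29.00 ✓; ∠PFJ = 133.1° ✓; |FJ| = 15.00 ✓; ∠FJR = 67.20° ✓; |JR| = 26.00 ✓; ∠JRS = 48.70° ✓; |RS| = 27.20 ✓; ∠RSL = 49.10° ✓; |SL| = 22.50 ✗.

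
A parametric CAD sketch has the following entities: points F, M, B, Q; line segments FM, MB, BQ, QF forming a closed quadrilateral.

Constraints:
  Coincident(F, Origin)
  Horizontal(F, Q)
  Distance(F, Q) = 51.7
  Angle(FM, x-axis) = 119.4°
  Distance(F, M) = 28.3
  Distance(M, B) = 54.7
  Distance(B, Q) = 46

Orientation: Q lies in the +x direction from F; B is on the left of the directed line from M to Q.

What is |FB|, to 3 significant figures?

57.5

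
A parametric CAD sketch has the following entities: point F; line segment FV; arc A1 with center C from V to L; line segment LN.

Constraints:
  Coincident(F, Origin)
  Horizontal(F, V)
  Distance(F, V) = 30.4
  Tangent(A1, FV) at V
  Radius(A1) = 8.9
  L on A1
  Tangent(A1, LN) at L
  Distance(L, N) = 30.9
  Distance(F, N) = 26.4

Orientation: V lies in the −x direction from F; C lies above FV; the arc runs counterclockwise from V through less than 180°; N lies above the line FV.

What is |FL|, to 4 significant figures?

23.91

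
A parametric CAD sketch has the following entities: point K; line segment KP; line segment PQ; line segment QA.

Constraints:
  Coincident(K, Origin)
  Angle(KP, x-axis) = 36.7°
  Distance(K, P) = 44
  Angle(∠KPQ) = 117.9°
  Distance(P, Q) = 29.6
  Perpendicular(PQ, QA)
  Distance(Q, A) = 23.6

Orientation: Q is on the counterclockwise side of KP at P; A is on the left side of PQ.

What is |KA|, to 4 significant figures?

52.47

K is at the origin; KP runs at 36.7° with length 44.0, so P = 44.0·(cos 36.7°, sin 36.7°) = (35.28, 26.30). ∠KPQ = 117.9°, so PQ runs at 36.7° + (180° − 117.9°) = 98.80° from the x-axis; with |PQ| = 29.6, Q = P + 29.6·(cos 98.80°, sin 98.80°) = (30.75, 55.55). PQ ⟂ QA; with |QA| = 23.6 on the left of PQ, A = Q + 23.6·(-0.9882, -0.1530) = (7.428, 51.94). Then |KA| = |A − K| = 52.47.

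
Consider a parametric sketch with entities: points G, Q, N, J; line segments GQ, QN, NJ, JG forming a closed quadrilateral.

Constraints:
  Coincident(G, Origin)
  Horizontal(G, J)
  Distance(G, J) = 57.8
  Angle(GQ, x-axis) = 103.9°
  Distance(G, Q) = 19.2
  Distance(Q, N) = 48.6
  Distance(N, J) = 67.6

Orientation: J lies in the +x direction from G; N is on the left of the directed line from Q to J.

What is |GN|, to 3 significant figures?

62.8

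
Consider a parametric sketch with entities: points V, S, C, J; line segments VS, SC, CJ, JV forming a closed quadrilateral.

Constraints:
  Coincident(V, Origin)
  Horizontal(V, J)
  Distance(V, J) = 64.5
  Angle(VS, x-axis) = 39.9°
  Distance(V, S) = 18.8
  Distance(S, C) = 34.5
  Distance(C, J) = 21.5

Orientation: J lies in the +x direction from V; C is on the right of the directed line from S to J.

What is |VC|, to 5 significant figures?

44.246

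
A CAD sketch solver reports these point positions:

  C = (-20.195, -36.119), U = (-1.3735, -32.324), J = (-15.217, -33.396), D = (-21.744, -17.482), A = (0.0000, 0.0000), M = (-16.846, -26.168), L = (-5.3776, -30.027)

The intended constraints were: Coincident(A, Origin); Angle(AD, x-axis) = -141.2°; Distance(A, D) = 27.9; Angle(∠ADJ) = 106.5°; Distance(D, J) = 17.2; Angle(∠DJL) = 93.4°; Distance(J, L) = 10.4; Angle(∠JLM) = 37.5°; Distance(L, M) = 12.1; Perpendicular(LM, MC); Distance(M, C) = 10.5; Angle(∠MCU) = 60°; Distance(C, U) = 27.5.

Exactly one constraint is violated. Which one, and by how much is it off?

Distance(C, U) = 27.5 — off by 8.30.

A = (0.00, 0.00) ✓; AD at -141.2° ✓; |AD| = 27.90 ✓; ∠ADJ = 106.5° ✓; |DJ| = 17.20 ✓; ∠DJL = 93.40° ✓; |JL| = 10.40 ✓; ∠JLM = 37.50° ✓; |LM| = 12.10 ✓; ∠(LM, MC) = 90.00° ✓; |MC| = 10.50 ✓; ∠MCU = 60.00° ✓; |CU| = 19.20 ✗.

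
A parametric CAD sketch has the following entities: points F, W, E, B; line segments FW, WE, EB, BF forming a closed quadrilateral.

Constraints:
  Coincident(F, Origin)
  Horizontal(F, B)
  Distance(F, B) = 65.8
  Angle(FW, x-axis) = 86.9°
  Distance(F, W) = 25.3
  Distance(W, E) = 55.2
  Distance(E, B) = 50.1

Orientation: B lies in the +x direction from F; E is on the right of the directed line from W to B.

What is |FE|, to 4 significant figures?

34.27

Checks: |WE| = 55.20 ✓; |EB| = 50.10 ✓.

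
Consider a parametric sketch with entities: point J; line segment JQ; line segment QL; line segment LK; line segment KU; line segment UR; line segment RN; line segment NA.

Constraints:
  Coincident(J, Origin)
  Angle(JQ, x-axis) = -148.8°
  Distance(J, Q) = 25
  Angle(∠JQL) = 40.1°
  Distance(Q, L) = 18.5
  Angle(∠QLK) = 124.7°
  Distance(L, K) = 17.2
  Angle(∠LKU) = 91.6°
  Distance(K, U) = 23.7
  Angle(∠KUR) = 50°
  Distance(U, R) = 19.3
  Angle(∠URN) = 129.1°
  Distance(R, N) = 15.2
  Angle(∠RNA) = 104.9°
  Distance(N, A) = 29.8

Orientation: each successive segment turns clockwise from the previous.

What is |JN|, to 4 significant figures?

16.42

J is at the origin; JQ runs at -148.8° with length 25.0, so Q = (-21.38, -12.95). ∠JQL = 40.1° gives QL at 71.30° from the x-axis; with |QL| = 18.5, L = (-15.45, 4.573). ∠QLK = 124.7° gives LK at 16.00° from the x-axis; with |LK| = 17.2, K = (1.081, 9.314). ∠LKU = 91.6° gives KU at -72.40° from the x-axis; with |KU| = 23.7, U = (8.247, -13.28). ∠KUR = 50.0° gives UR at 157.6° from the x-axis; with |UR| = 19.3, R = (-9.597, -5.922). ∠URN = 129.1° gives RN at 106.7° from the x-axis; with |RN| = 15.2, N = (-13.96, 8.637). Then |JN| = |N − J| = 16.42.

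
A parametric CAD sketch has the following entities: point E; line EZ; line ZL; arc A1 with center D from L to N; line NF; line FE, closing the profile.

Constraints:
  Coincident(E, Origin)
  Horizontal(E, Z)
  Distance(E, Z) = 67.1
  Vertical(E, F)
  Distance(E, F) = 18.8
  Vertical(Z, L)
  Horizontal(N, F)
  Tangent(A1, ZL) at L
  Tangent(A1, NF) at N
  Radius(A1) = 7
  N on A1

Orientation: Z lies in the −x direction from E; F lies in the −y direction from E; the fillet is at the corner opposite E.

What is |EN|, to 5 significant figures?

62.972

The virtual corner opposite E is at (-67.100, -18.800). The tangent condition forces DL to be normal to ZL and since A1 is tangent to NF there, DN ⟂ NF, with radius 7.0, so the center D sits 7.0 in from both sides at D = (-60.100, -11.800). That places the tangent points at L = (-67.100, -11.800) on ZL and N = (-60.100, -18.800) on NF. Then |EN| = |N − E| = 62.972.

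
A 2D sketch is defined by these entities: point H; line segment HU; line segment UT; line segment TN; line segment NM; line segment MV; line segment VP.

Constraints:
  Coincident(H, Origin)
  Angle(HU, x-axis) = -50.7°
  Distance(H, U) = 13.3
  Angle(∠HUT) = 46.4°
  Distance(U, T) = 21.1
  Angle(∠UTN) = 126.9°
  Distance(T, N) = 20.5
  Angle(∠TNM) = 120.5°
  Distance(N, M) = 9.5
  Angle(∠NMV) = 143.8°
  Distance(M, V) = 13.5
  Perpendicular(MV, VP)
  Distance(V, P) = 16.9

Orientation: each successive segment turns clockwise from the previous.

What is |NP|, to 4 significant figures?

23.99

∠NMV = 143.8° gives MV at 26.90° from the x-axis; with |MV| = 13.5, V = (-7.324, 23.14). The perpendicularity gives VP at right angles to MV, so VP runs at -63.10°; with |VP| = 16.9, P = (0.3221, 8.069). Then |NP| = |P − N| = 23.99.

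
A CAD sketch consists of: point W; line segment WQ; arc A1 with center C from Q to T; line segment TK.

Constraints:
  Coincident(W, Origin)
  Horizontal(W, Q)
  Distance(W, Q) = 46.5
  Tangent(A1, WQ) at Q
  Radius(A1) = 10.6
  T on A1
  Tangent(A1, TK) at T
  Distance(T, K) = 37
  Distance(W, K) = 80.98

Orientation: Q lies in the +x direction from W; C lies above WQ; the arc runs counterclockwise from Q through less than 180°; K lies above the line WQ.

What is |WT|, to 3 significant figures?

56.8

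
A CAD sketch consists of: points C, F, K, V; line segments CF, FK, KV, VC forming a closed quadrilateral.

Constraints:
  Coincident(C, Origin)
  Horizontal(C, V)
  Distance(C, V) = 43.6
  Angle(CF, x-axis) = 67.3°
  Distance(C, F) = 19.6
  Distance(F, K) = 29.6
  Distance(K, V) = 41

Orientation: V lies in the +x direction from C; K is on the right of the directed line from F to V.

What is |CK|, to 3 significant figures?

12.1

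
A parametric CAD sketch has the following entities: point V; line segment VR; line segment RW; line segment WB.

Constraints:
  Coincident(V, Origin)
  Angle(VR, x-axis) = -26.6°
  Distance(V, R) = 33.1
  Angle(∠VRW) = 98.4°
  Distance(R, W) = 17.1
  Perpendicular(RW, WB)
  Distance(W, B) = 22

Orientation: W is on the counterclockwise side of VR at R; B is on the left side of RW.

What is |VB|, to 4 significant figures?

24.43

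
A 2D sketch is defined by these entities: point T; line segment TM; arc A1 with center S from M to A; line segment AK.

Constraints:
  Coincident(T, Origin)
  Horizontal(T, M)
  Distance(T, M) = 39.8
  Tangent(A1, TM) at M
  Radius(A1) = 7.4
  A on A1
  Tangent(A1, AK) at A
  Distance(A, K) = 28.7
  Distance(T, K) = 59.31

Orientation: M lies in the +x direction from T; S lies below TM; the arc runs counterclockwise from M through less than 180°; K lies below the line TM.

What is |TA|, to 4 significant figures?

35.05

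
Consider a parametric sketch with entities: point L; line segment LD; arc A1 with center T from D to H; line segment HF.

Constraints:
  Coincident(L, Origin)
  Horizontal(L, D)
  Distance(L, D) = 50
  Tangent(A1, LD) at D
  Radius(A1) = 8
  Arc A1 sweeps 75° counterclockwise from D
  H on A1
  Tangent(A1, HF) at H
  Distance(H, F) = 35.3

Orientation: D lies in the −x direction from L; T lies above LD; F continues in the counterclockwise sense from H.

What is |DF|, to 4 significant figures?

43.43

L is at the origin; L and D share the same y with |LD| = 50.0 and D on the −x side, so D = (-50.00, 0.000). Since A1 is tangent to LD there, TD ⟂ LD, so T = D + (0, 8) = (-50.00, 8.000). On A1, D sits at bearing -90° from T; a 75° counterclockwise sweep puts H at bearing -15°, so H = T + 8.0·(cos -15°, sin -15°) = (-42.27, 5.929). Since A1 is tangent to HF there, TH ⟂ HF, so HF runs along (−sin -15°, cos -15°); with |HF| = 35.3, F = (-33.14, 40.03). Then |DF| = |F − D| = 43.43.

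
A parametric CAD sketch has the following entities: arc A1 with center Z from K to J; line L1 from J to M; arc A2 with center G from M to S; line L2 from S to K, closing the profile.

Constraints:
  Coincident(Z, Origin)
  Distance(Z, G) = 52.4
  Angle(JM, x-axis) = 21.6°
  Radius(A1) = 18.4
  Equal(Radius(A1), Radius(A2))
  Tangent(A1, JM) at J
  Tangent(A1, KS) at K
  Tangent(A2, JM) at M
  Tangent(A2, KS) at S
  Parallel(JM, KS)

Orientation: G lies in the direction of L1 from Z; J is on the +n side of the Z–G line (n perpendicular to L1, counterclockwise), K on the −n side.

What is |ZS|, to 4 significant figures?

55.54

The slot axis is L1's direction at 21.6°, so u = (cos 21.6°, sin 21.6°) = (0.9298, 0.3681) and n = (−sin 21.6°, cos 21.6°) = (-0.3681, 0.9298). Z is at the origin and G lies 52.4 along u from Z, so G = 52.4·u = (48.72, 19.29). Tangency of A1 to both parallel lines with radius 18.4 puts J and K at Z ± 18.4·n: J = (-6.773, 17.11), K = (6.773, -17.11). Equal radii place M and S the same way about G: M = G + 18.4·n = (41.95, 36.40), S = G − 18.4·n = (55.49, 2.182). Then |ZS| = |S − Z| = 55.54.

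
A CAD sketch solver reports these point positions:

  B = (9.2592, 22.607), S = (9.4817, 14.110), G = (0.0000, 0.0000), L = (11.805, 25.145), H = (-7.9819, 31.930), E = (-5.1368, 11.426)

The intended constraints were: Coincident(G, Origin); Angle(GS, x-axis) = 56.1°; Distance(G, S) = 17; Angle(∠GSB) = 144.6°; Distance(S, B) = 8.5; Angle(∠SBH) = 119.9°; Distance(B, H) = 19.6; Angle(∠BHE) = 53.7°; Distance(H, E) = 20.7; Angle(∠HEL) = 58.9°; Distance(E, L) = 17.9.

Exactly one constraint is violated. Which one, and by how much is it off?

Distance(E, L) = 17.9 — off by 3.90.

G = (0.00, 0.00) ✓; GS at 56.10° ✓; |GS| = 17.00 ✓; ∠GSB = 144.6° ✓; |SB| = 8.500 ✓; ∠SBH = 119.9° ✓; |BH| = 19.60 ✓; ∠BHE = 53.70° ✓; |HE| = 20.70 ✓; ∠HEL = 58.90° ✓; |EL| = 21.80 ✗.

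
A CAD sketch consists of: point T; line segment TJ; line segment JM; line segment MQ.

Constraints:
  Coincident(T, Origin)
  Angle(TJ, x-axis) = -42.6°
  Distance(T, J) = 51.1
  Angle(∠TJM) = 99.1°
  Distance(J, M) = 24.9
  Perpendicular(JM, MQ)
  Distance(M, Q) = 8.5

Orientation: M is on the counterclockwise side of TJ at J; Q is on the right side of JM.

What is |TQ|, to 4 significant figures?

67.56

∠TJM = 99.1°, so JM runs at -42.6° + (180° − 99.1°) = 38.30° from the x-axis; with |JM| = 24.9, M = J + 24.9·(cos 38.30°, sin 38.30°) = (57.16, -19.16). JM is perpendicular to MQ; with |MQ| = 8.5 on the right of JM, Q = M + 8.5·(0.6198, -0.7848) = (62.42, -25.83). Then |TQ| = |Q − T| = 67.56.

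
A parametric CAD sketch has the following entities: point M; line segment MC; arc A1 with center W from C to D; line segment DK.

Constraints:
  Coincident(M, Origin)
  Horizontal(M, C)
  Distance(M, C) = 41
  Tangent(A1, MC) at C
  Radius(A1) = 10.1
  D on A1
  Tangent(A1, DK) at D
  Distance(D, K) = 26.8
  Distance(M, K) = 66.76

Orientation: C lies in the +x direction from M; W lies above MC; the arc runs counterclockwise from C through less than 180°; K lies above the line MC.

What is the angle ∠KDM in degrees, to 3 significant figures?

114°

M is at the origin; M and C share the same y with |MC| = 41.0 and C on the +x side, so C = (41.0, 0.00). Since A1 is tangent to MC there, WC ⟂ MC, so W = C + (0, 10.1) = (41.0, 10.1). Since WD ⟂ DK (tangency), |WK| = √(10.1² + 26.8²) = 28.6 regardless of where D sits on A1. So K lies on both circle(M, 66.76) and circle(W, 28.6); the above-MC intersection is K = (57.9, 33.2). D is the foot of the tangent from K: D = (50.7, 7.39).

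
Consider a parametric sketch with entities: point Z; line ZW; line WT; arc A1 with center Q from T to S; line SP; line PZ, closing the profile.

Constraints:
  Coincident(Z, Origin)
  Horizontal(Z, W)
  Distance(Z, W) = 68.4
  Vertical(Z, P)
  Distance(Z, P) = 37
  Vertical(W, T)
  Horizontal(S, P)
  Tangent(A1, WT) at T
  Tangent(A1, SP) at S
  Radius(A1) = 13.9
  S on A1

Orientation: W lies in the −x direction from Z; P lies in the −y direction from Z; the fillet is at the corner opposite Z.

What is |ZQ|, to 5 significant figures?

59.193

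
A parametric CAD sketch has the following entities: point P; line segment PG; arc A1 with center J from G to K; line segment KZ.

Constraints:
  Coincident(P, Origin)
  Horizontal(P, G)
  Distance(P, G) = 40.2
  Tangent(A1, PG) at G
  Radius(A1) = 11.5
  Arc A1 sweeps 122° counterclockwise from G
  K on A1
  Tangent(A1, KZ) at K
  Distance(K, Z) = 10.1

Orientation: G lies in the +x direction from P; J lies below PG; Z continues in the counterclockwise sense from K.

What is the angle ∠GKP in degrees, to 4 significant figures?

88.98°

The tangent condition forces JG to be normal to PG, so J = G + (0, -11.5) = (40.20, -11.50). On A1, G sits at bearing 90° from J; a 122° counterclockwise sweep puts K at bearing 212°, so K = J + 11.5·(cos 212°, sin 212°) = (30.45, -17.59). Then cos ∠GKP = KG·KP / (|KG||KP|), giving 88.98°.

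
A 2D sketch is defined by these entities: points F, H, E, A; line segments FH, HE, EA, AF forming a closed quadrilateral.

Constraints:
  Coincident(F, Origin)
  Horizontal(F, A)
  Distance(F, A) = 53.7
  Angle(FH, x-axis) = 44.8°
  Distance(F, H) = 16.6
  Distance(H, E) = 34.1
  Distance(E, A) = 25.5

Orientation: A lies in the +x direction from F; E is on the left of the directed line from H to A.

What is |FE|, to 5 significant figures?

49.679

F is at the origin; FA is horizontal with |FA| = 53.7 and A in +x, so A = (53.7, 0). FH runs at 44.8° with |FH| = 16.6, so H = (11.779, 11.697). E is determined by |HE| = 34.1 and |EA| = 25.5 together: it lies at the intersection of circle(H, 34.1) and circle(A, 25.5). With |HA| = 43.522, the foot of the radical line on HA is 27.650 from H and the perpendicular offset is √(34.1² − 27.650²) = 19.958. Taking the left-of-HA solution: E = (43.775, 23.489).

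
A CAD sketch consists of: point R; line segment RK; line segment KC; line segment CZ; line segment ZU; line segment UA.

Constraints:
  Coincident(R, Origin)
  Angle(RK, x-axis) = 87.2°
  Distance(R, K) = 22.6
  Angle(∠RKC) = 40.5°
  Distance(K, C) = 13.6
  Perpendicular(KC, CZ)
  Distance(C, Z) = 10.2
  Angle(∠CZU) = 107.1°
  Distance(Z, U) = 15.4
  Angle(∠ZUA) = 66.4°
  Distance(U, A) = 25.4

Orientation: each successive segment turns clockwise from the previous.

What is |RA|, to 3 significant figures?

29.5

R is at the origin; RK runs at 87.2° with length 22.6, so K = (1.10, 22.6). ∠RKC = 40.5° gives KC at -52.3° from the x-axis; with |KC| = 13.6, C = (9.42, 11.8). KC ⟂ CZ, so CZ runs at -142°; with |CZ| = 10.2, Z = (1.35, 5.57). ∠CZU = 107.1° gives ZU at 145° from the x-axis; with |ZU| = 15.4, U = (-11.2, 14.5). ∠ZUA = 66.4° gives UA at 31.2° from the x-axis; with |UA| = 25.4, A = (10.5, 27.6). Then |RA| = |A − R| = 29.5.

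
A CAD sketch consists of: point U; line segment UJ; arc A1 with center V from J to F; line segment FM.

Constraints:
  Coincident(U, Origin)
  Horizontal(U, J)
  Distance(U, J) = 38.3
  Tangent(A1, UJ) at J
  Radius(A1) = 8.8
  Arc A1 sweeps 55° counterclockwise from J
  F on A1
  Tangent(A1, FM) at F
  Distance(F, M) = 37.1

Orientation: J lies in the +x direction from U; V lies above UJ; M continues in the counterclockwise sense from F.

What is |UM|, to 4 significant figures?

75.01

On A1, J sits at bearing -90° from V; a 55° counterclockwise sweep puts F at bearing -35°, so F = V + 8.8·(cos -35°, sin -35°) = (45.51, 3.753). A1 meets FM tangentially, so VF is at right angles to FM, so FM runs along (−sin -35°, cos -35°); with |FM| = 37.1, M = (66.79, 34.14). Then |UM| = |M − U| = 75.01.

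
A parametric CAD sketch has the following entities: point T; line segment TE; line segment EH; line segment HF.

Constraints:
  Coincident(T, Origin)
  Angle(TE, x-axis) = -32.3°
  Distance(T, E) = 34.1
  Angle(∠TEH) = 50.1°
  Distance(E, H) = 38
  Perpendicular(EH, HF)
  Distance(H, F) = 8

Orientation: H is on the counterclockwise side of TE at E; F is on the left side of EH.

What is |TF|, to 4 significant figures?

24.29

T is at the origin; TE runs at -32.3° with length 34.1, so E = 34.1·(cos -32.3°, sin -32.3°) = (28.82, -18.22). ∠TEH = 50.1°, so EH runs at -32.3° + (180° − 50.1°) = 97.60° from the x-axis; with |EH| = 38.0, H = E + 38.0·(cos 97.60°, sin 97.60°) = (23.80, 19.44). The perpendicularity gives HF at right angles to EH; with |HF| = 8.0 on the left of EH, F = H + 8.0·(-0.9912, -0.1323) = (15.87, 18.39). Then |TF| = |F − T| = 24.29.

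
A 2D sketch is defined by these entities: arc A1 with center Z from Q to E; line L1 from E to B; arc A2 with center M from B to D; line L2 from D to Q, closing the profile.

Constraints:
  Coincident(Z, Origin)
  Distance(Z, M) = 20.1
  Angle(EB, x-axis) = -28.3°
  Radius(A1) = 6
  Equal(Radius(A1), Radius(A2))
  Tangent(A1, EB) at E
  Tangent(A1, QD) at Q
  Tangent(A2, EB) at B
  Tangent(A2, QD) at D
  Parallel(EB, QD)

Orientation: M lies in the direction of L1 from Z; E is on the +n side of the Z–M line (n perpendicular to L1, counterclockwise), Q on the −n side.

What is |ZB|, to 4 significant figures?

20.98

The slot axis is L1's direction at -28.3°, so u = (cos -28.3°, sin -28.3°) = (0.8805, -0.4741) and n = (−sin -28.3°, cos -28.3°) = (0.4741, 0.8805). Z is at the origin and M lies 20.1 along u from Z, so M = 20.1·u = (17.70, -9.529). Tangency of A1 to both parallel lines with radius 6.0 puts E and Q at Z ± 6.0·n: E = (2.845, 5.283), Q = (-2.845, -5.283). Equal radii place B and D the same way about M: B = M + 6.0·n = (20.54, -4.246), D = M − 6.0·n = (14.85, -14.81). Then |ZB| = |B − Z| = 20.98.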